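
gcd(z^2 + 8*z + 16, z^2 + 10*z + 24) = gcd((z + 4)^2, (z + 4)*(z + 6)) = z + 4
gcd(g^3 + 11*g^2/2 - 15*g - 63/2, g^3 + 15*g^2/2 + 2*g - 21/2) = g^2 + 17*g/2 + 21/2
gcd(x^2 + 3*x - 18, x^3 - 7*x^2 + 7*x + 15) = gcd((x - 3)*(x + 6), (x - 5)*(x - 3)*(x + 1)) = x - 3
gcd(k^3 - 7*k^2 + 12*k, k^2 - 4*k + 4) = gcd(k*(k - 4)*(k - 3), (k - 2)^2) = 1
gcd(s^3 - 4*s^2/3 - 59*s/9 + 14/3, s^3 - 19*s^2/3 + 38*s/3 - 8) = s - 3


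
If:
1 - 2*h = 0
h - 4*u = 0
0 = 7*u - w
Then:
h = 1/2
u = 1/8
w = 7/8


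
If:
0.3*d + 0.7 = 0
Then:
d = -2.33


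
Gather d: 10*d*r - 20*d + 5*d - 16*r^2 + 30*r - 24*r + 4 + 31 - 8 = d*(10*r - 15) - 16*r^2 + 6*r + 27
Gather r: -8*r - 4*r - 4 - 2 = -12*r - 6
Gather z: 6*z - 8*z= -2*z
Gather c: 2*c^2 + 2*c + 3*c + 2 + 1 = 2*c^2 + 5*c + 3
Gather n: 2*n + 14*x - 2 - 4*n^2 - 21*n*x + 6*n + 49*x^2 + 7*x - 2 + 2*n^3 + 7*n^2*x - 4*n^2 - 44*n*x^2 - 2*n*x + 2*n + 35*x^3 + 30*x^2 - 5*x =2*n^3 + n^2*(7*x - 8) + n*(-44*x^2 - 23*x + 10) + 35*x^3 + 79*x^2 + 16*x - 4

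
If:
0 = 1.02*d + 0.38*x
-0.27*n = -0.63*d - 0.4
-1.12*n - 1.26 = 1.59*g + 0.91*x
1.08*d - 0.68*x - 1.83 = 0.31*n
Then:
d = 1.05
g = -1.95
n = 3.93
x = -2.82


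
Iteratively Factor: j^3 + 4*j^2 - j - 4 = (j + 1)*(j^2 + 3*j - 4) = (j + 1)*(j + 4)*(j - 1)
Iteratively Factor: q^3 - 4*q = (q)*(q^2 - 4) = q*(q + 2)*(q - 2)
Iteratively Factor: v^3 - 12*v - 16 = (v + 2)*(v^2 - 2*v - 8) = (v + 2)^2*(v - 4)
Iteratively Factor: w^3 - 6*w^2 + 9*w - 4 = (w - 1)*(w^2 - 5*w + 4) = (w - 1)^2*(w - 4)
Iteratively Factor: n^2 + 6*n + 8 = (n + 4)*(n + 2)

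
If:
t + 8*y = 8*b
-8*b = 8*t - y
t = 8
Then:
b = -65/7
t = 8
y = -72/7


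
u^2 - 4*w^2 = (u - 2*w)*(u + 2*w)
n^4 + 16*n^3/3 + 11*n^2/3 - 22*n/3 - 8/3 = (n - 1)*(n + 1/3)*(n + 2)*(n + 4)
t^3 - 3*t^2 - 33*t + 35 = (t - 7)*(t - 1)*(t + 5)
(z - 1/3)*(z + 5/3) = z^2 + 4*z/3 - 5/9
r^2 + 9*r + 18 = (r + 3)*(r + 6)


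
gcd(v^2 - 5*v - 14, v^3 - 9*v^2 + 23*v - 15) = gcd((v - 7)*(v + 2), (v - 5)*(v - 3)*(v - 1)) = 1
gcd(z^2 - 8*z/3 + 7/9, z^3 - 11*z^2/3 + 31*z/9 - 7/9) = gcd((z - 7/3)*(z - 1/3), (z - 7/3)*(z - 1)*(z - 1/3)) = z^2 - 8*z/3 + 7/9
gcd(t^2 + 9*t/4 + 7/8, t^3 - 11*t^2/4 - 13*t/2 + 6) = 1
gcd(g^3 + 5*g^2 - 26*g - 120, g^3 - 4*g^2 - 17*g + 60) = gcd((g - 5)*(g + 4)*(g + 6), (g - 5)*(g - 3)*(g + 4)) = g^2 - g - 20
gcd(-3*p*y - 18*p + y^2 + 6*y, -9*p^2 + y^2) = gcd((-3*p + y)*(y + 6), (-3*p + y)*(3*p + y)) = -3*p + y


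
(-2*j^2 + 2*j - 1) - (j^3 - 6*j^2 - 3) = -j^3 + 4*j^2 + 2*j + 2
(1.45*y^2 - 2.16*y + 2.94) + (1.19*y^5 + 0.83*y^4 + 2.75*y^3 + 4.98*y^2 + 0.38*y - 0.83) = 1.19*y^5 + 0.83*y^4 + 2.75*y^3 + 6.43*y^2 - 1.78*y + 2.11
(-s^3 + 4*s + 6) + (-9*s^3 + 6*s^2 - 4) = -10*s^3 + 6*s^2 + 4*s + 2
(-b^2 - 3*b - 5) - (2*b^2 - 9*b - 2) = -3*b^2 + 6*b - 3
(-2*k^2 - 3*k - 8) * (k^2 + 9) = -2*k^4 - 3*k^3 - 26*k^2 - 27*k - 72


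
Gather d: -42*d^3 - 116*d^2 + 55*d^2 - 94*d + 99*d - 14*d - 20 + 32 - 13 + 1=-42*d^3 - 61*d^2 - 9*d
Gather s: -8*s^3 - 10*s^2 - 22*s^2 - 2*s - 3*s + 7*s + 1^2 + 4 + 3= -8*s^3 - 32*s^2 + 2*s + 8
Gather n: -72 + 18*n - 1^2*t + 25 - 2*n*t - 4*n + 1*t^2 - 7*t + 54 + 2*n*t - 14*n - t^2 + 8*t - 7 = 0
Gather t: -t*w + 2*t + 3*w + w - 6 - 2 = t*(2 - w) + 4*w - 8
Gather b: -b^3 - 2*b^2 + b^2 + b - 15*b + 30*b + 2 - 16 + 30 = -b^3 - b^2 + 16*b + 16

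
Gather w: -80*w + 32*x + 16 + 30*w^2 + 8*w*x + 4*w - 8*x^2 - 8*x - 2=30*w^2 + w*(8*x - 76) - 8*x^2 + 24*x + 14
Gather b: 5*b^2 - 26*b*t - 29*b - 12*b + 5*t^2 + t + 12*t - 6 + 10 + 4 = 5*b^2 + b*(-26*t - 41) + 5*t^2 + 13*t + 8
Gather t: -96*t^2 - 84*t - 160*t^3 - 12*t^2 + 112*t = -160*t^3 - 108*t^2 + 28*t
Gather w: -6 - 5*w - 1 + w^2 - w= w^2 - 6*w - 7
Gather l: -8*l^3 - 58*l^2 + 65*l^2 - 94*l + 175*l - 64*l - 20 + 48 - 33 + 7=-8*l^3 + 7*l^2 + 17*l + 2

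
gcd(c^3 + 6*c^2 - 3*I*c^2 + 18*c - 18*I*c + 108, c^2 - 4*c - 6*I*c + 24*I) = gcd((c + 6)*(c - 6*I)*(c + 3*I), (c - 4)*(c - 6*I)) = c - 6*I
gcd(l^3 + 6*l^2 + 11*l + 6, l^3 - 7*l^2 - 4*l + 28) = l + 2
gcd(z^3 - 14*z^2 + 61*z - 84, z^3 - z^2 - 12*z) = z - 4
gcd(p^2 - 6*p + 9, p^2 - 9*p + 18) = p - 3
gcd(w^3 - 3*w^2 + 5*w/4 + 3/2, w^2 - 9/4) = w - 3/2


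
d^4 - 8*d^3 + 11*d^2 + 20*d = d*(d - 5)*(d - 4)*(d + 1)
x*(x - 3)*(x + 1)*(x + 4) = x^4 + 2*x^3 - 11*x^2 - 12*x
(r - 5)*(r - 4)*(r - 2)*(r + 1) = r^4 - 10*r^3 + 27*r^2 - 2*r - 40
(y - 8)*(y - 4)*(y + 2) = y^3 - 10*y^2 + 8*y + 64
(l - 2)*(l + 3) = l^2 + l - 6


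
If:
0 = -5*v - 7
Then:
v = -7/5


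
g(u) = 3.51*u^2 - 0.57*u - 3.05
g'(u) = 7.02*u - 0.57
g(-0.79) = -0.41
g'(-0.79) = -6.12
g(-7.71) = 209.99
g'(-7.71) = -54.69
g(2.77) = 22.30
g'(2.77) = 18.88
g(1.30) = 2.14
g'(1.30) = 8.56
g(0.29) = -2.92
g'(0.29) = 1.47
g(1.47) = 3.70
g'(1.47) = 9.75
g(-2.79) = 25.86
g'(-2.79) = -20.16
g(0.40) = -2.72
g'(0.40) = 2.24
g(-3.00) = 30.25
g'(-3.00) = -21.63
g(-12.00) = 509.23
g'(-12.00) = -84.81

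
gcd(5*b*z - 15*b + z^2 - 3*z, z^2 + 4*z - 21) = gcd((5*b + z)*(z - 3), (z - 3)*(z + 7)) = z - 3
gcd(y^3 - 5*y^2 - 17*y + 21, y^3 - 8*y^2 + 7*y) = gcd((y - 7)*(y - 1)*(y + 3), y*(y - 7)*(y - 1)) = y^2 - 8*y + 7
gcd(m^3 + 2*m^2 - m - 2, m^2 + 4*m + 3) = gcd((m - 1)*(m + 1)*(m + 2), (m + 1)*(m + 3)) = m + 1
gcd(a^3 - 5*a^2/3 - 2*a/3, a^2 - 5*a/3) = a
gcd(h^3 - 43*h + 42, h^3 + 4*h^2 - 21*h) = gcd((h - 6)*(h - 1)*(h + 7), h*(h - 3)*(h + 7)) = h + 7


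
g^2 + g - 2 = (g - 1)*(g + 2)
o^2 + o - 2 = (o - 1)*(o + 2)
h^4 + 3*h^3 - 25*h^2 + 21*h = h*(h - 3)*(h - 1)*(h + 7)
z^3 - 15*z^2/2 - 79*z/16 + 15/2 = (z - 8)*(z - 3/4)*(z + 5/4)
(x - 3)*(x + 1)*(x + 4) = x^3 + 2*x^2 - 11*x - 12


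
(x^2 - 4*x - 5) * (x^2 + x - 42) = x^4 - 3*x^3 - 51*x^2 + 163*x + 210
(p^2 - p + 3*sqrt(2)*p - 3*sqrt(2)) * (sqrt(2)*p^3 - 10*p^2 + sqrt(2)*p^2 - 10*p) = sqrt(2)*p^5 - 4*p^4 - 31*sqrt(2)*p^3 + 4*p^2 + 30*sqrt(2)*p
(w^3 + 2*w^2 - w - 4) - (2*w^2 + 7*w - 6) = w^3 - 8*w + 2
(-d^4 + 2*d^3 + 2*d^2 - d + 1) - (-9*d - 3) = -d^4 + 2*d^3 + 2*d^2 + 8*d + 4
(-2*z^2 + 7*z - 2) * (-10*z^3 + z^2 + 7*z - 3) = 20*z^5 - 72*z^4 + 13*z^3 + 53*z^2 - 35*z + 6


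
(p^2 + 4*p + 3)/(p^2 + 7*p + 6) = (p + 3)/(p + 6)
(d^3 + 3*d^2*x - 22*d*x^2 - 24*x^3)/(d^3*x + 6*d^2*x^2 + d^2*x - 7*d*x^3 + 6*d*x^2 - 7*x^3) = (d^3 + 3*d^2*x - 22*d*x^2 - 24*x^3)/(x*(d^3 + 6*d^2*x + d^2 - 7*d*x^2 + 6*d*x - 7*x^2))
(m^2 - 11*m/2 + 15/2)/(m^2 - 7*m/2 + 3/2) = (2*m - 5)/(2*m - 1)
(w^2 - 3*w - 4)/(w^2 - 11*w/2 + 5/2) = 2*(w^2 - 3*w - 4)/(2*w^2 - 11*w + 5)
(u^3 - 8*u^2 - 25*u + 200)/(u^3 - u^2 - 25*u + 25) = (u - 8)/(u - 1)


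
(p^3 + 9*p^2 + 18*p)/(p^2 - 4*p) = (p^2 + 9*p + 18)/(p - 4)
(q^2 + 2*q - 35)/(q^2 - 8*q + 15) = (q + 7)/(q - 3)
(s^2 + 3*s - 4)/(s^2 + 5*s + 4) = (s - 1)/(s + 1)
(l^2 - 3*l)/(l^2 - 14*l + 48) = l*(l - 3)/(l^2 - 14*l + 48)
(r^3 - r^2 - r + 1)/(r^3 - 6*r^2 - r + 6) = (r - 1)/(r - 6)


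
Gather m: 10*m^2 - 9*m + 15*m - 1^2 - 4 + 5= 10*m^2 + 6*m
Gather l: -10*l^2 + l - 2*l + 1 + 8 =-10*l^2 - l + 9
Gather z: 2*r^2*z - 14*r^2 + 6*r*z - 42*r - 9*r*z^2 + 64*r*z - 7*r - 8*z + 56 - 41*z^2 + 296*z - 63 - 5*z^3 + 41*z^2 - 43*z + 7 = -14*r^2 - 9*r*z^2 - 49*r - 5*z^3 + z*(2*r^2 + 70*r + 245)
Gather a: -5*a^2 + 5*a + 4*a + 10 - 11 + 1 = -5*a^2 + 9*a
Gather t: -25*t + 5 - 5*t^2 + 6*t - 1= -5*t^2 - 19*t + 4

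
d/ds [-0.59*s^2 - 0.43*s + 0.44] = -1.18*s - 0.43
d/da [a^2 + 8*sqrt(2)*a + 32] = 2*a + 8*sqrt(2)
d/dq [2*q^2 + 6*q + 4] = 4*q + 6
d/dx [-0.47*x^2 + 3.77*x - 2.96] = 3.77 - 0.94*x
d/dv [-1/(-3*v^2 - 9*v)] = (-2*v - 3)/(3*v^2*(v + 3)^2)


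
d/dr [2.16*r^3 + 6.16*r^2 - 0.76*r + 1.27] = 6.48*r^2 + 12.32*r - 0.76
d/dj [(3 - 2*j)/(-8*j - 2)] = 7/(4*j + 1)^2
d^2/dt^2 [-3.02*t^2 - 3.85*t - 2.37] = -6.04000000000000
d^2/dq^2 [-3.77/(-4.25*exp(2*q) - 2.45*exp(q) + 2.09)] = (3.77*(8.5*exp(q) + 2.45)*(17.0*exp(q) + 4.9)*exp(q) - (64.09*exp(q) + 9.2365)*(4.25*exp(2*q) + 2.45*exp(q) - 2.09))*exp(q)/(4.25*exp(2*q) + 2.45*exp(q) - 2.09)^3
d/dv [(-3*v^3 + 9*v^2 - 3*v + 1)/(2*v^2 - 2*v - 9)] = (-6*v^4 + 12*v^3 + 69*v^2 - 166*v + 29)/(4*v^4 - 8*v^3 - 32*v^2 + 36*v + 81)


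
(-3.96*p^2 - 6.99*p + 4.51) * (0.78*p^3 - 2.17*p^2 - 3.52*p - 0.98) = -3.0888*p^5 + 3.141*p^4 + 32.6253*p^3 + 18.6989*p^2 - 9.025*p - 4.4198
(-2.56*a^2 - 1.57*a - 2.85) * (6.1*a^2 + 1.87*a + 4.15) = -15.616*a^4 - 14.3642*a^3 - 30.9449*a^2 - 11.845*a - 11.8275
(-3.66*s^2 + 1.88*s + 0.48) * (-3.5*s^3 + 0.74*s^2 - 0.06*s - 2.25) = 12.81*s^5 - 9.2884*s^4 - 0.0692*s^3 + 8.4774*s^2 - 4.2588*s - 1.08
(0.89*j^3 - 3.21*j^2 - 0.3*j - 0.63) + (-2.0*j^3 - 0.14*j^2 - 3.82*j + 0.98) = -1.11*j^3 - 3.35*j^2 - 4.12*j + 0.35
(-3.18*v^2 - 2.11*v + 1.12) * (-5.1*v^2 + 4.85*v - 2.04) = 16.218*v^4 - 4.662*v^3 - 9.4583*v^2 + 9.7364*v - 2.2848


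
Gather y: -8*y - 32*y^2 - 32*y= -32*y^2 - 40*y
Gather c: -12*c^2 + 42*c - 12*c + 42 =-12*c^2 + 30*c + 42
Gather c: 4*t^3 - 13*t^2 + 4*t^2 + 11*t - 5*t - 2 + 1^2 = 4*t^3 - 9*t^2 + 6*t - 1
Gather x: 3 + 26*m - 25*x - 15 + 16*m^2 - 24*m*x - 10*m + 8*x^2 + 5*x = 16*m^2 + 16*m + 8*x^2 + x*(-24*m - 20) - 12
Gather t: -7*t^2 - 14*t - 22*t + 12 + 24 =-7*t^2 - 36*t + 36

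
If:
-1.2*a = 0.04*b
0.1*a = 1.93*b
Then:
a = 0.00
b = 0.00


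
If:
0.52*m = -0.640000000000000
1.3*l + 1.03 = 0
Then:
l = -0.79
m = -1.23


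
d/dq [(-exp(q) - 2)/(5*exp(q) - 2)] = 12*exp(q)/(5*exp(q) - 2)^2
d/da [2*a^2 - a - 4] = 4*a - 1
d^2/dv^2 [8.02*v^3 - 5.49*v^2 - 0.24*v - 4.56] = 48.12*v - 10.98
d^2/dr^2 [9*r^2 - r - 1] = 18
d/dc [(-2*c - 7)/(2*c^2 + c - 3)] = (-4*c^2 - 2*c + (2*c + 7)*(4*c + 1) + 6)/(2*c^2 + c - 3)^2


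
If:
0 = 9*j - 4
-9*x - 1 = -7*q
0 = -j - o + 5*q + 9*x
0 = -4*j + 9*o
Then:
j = 4/9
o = 16/81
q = 133/972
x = -41/8748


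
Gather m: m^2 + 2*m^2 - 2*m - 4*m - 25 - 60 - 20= 3*m^2 - 6*m - 105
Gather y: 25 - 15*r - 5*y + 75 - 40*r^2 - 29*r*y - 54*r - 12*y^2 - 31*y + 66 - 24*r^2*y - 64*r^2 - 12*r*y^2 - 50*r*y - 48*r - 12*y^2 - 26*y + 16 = -104*r^2 - 117*r + y^2*(-12*r - 24) + y*(-24*r^2 - 79*r - 62) + 182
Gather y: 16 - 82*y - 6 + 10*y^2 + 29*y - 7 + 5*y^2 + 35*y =15*y^2 - 18*y + 3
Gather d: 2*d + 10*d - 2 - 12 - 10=12*d - 24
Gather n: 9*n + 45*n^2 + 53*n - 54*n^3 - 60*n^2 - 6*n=-54*n^3 - 15*n^2 + 56*n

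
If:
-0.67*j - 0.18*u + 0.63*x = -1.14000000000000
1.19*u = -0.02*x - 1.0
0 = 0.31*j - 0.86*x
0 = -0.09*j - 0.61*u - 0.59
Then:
No Solution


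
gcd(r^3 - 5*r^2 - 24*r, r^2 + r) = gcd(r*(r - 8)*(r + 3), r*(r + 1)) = r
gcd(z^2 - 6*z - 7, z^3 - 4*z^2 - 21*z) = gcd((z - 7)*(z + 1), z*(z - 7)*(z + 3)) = z - 7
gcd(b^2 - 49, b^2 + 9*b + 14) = b + 7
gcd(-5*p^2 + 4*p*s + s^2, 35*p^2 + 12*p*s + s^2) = 5*p + s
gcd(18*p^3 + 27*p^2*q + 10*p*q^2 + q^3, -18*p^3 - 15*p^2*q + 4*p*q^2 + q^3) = 6*p^2 + 7*p*q + q^2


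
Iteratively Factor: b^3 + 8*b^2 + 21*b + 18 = (b + 3)*(b^2 + 5*b + 6) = (b + 3)^2*(b + 2)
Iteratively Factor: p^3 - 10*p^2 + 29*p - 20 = (p - 5)*(p^2 - 5*p + 4) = (p - 5)*(p - 4)*(p - 1)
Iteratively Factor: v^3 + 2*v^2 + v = (v)*(v^2 + 2*v + 1) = v*(v + 1)*(v + 1)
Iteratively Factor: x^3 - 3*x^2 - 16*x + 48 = (x + 4)*(x^2 - 7*x + 12) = (x - 4)*(x + 4)*(x - 3)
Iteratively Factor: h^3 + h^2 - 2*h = (h)*(h^2 + h - 2) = h*(h + 2)*(h - 1)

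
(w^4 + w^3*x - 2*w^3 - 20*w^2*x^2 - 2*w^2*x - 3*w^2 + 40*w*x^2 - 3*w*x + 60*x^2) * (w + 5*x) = w^5 + 6*w^4*x - 2*w^4 - 15*w^3*x^2 - 12*w^3*x - 3*w^3 - 100*w^2*x^3 + 30*w^2*x^2 - 18*w^2*x + 200*w*x^3 + 45*w*x^2 + 300*x^3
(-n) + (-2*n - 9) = -3*n - 9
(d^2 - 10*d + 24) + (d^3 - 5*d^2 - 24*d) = d^3 - 4*d^2 - 34*d + 24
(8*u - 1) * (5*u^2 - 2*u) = 40*u^3 - 21*u^2 + 2*u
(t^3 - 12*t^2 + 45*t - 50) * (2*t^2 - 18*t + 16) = 2*t^5 - 42*t^4 + 322*t^3 - 1102*t^2 + 1620*t - 800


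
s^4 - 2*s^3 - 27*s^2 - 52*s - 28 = (s - 7)*(s + 1)*(s + 2)^2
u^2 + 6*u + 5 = (u + 1)*(u + 5)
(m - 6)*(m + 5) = m^2 - m - 30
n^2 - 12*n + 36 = (n - 6)^2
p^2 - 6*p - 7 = (p - 7)*(p + 1)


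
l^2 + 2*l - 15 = (l - 3)*(l + 5)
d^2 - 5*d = d*(d - 5)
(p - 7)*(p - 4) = p^2 - 11*p + 28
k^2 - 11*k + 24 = (k - 8)*(k - 3)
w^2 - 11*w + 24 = (w - 8)*(w - 3)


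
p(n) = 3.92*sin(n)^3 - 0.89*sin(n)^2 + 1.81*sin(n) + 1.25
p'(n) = 11.76*sin(n)^2*cos(n) - 1.78*sin(n)*cos(n) + 1.81*cos(n)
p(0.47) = 2.25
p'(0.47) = 3.05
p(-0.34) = 0.40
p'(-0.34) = 3.50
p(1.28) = 5.61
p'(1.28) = 3.12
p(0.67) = 2.97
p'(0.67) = 4.11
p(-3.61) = 2.25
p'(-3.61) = -3.04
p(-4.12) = 4.38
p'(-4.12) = -4.71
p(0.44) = 2.16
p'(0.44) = 2.88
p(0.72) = 3.18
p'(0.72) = 4.32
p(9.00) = 2.12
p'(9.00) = -2.80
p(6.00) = 0.59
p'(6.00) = 3.10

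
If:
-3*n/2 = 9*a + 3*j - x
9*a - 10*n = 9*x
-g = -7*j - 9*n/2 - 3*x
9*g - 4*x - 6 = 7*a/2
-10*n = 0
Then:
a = -4/99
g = 188/297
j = 32/297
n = 0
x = -4/99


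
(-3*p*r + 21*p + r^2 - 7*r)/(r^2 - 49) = (-3*p + r)/(r + 7)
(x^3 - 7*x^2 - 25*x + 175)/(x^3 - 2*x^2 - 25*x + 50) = (x - 7)/(x - 2)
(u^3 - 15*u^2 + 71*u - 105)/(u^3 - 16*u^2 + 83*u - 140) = (u - 3)/(u - 4)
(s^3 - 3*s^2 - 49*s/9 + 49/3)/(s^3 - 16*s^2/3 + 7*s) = (s + 7/3)/s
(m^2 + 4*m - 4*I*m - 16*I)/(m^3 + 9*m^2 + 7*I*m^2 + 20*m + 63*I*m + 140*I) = (m - 4*I)/(m^2 + m*(5 + 7*I) + 35*I)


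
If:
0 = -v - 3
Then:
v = -3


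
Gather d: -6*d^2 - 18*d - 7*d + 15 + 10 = -6*d^2 - 25*d + 25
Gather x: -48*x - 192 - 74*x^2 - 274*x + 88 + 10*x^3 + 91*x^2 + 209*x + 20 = 10*x^3 + 17*x^2 - 113*x - 84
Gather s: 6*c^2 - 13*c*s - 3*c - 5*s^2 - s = 6*c^2 - 3*c - 5*s^2 + s*(-13*c - 1)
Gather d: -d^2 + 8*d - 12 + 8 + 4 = -d^2 + 8*d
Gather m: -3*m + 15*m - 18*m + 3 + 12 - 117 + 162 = 60 - 6*m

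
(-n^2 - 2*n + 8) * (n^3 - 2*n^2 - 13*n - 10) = -n^5 + 25*n^3 + 20*n^2 - 84*n - 80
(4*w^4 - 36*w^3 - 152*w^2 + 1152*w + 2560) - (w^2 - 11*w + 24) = 4*w^4 - 36*w^3 - 153*w^2 + 1163*w + 2536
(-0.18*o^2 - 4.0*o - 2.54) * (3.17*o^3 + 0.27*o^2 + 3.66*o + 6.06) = -0.5706*o^5 - 12.7286*o^4 - 9.7906*o^3 - 16.4166*o^2 - 33.5364*o - 15.3924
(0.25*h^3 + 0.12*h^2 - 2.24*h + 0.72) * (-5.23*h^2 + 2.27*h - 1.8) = -1.3075*h^5 - 0.0601*h^4 + 11.5376*h^3 - 9.0664*h^2 + 5.6664*h - 1.296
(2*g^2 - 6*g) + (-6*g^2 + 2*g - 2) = -4*g^2 - 4*g - 2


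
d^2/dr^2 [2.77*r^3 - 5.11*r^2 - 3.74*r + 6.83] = 16.62*r - 10.22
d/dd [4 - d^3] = -3*d^2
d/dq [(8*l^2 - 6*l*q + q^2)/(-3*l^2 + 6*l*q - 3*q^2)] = 2*l*(5*l - 2*q)/(3*(-l^3 + 3*l^2*q - 3*l*q^2 + q^3))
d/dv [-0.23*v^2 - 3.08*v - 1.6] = -0.46*v - 3.08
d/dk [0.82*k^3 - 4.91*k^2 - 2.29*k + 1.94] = 2.46*k^2 - 9.82*k - 2.29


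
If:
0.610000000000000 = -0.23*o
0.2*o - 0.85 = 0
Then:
No Solution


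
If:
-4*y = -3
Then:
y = 3/4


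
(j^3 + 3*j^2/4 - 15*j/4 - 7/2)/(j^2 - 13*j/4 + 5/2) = (4*j^2 + 11*j + 7)/(4*j - 5)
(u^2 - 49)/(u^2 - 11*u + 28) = (u + 7)/(u - 4)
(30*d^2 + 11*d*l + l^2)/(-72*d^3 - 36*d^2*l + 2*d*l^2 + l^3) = (-5*d - l)/(12*d^2 + 4*d*l - l^2)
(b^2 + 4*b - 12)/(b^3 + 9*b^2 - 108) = (b - 2)/(b^2 + 3*b - 18)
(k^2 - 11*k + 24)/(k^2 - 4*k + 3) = (k - 8)/(k - 1)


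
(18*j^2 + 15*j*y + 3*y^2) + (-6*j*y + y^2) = 18*j^2 + 9*j*y + 4*y^2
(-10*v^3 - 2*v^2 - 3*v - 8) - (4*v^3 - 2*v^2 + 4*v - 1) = -14*v^3 - 7*v - 7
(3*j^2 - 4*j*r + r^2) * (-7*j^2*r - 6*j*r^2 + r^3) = -21*j^4*r + 10*j^3*r^2 + 20*j^2*r^3 - 10*j*r^4 + r^5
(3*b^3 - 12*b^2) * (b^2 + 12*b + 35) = 3*b^5 + 24*b^4 - 39*b^3 - 420*b^2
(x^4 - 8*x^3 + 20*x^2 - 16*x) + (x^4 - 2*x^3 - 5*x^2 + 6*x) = 2*x^4 - 10*x^3 + 15*x^2 - 10*x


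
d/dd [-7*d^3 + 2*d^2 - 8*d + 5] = -21*d^2 + 4*d - 8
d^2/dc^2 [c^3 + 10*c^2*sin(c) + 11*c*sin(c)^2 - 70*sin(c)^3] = -10*c^2*sin(c) + 40*c*cos(c) + 22*c*cos(2*c) + 6*c + 145*sin(c)/2 + 22*sin(2*c) - 315*sin(3*c)/2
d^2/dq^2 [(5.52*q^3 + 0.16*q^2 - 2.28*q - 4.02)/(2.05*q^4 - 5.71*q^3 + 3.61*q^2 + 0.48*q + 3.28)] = (46.3956000000001*q^9 + 4.03439999999955*q^8 - 371.32224*q^7 + 248.725895999999*q^6 + 62.5108679999996*q^5 - 595.466915999999*q^4 + 1457.921048*q^3 - 395.503404*q^2 + 24.76656*q + 103.969568)/(8.615125*q^12 - 71.988825*q^11 + 246.02829*q^10 - 433.658941*q^9 + 440.890578*q^8 - 385.340769*q^7 + 455.563297*q^6 - 371.481216*q^5 + 142.956312*q^4 - 150.079296*q^3 + 118.780608*q^2 + 15.492096*q + 35.287552)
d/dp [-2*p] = -2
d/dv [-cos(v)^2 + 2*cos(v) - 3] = 2*(cos(v) - 1)*sin(v)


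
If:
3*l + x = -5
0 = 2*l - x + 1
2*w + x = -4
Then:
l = -6/5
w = -13/10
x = -7/5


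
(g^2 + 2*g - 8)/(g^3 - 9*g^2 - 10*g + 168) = (g - 2)/(g^2 - 13*g + 42)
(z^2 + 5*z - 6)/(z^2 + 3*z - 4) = (z + 6)/(z + 4)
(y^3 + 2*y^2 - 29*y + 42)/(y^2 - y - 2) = (y^2 + 4*y - 21)/(y + 1)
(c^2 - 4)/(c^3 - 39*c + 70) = (c + 2)/(c^2 + 2*c - 35)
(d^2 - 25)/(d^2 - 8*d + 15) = (d + 5)/(d - 3)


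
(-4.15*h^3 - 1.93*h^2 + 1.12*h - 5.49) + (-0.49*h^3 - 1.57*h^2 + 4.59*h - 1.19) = -4.64*h^3 - 3.5*h^2 + 5.71*h - 6.68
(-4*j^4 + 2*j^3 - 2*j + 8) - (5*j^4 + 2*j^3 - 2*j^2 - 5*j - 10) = -9*j^4 + 2*j^2 + 3*j + 18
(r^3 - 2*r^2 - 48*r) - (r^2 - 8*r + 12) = r^3 - 3*r^2 - 40*r - 12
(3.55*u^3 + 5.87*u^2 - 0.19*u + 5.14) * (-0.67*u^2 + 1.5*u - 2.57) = -2.3785*u^5 + 1.3921*u^4 - 0.191199999999998*u^3 - 18.8147*u^2 + 8.1983*u - 13.2098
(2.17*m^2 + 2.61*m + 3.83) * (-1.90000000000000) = -4.123*m^2 - 4.959*m - 7.277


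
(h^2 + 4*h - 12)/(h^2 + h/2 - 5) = 2*(h + 6)/(2*h + 5)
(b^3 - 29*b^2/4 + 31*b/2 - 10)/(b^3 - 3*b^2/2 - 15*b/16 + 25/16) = 4*(b^2 - 6*b + 8)/(4*b^2 - b - 5)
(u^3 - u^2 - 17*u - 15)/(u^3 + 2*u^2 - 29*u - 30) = (u + 3)/(u + 6)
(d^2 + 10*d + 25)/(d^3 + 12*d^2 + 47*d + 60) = (d + 5)/(d^2 + 7*d + 12)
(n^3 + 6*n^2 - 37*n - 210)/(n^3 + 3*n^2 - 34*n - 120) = (n + 7)/(n + 4)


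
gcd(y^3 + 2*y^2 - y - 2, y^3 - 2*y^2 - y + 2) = y^2 - 1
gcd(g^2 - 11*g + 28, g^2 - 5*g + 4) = g - 4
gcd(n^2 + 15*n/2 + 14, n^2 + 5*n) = 1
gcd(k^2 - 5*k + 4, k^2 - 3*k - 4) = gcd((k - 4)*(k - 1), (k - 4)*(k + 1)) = k - 4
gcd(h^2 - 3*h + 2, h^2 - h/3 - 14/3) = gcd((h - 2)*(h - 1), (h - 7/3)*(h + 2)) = 1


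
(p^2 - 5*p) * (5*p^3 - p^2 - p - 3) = 5*p^5 - 26*p^4 + 4*p^3 + 2*p^2 + 15*p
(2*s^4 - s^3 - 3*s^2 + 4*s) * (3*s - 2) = 6*s^5 - 7*s^4 - 7*s^3 + 18*s^2 - 8*s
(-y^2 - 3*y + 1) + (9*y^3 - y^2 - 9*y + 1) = 9*y^3 - 2*y^2 - 12*y + 2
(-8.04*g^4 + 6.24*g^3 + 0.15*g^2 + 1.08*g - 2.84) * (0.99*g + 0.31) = -7.9596*g^5 + 3.6852*g^4 + 2.0829*g^3 + 1.1157*g^2 - 2.4768*g - 0.8804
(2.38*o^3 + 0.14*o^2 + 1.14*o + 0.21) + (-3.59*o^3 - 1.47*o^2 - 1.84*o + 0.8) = -1.21*o^3 - 1.33*o^2 - 0.7*o + 1.01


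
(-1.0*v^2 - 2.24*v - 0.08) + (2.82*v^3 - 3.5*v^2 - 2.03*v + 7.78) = 2.82*v^3 - 4.5*v^2 - 4.27*v + 7.7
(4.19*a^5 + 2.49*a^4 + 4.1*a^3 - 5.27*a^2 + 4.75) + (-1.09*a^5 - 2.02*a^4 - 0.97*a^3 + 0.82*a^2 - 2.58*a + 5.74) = 3.1*a^5 + 0.47*a^4 + 3.13*a^3 - 4.45*a^2 - 2.58*a + 10.49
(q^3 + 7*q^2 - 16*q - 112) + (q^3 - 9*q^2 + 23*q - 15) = 2*q^3 - 2*q^2 + 7*q - 127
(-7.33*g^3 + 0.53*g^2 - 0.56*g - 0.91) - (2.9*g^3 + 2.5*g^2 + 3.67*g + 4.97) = -10.23*g^3 - 1.97*g^2 - 4.23*g - 5.88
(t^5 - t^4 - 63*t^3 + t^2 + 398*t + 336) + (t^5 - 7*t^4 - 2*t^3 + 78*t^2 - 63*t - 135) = 2*t^5 - 8*t^4 - 65*t^3 + 79*t^2 + 335*t + 201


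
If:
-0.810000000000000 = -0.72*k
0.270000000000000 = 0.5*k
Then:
No Solution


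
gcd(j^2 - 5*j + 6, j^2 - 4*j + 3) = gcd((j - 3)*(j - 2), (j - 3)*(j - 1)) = j - 3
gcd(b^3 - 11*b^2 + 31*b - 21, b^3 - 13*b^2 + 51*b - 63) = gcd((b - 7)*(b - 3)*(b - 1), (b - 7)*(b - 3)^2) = b^2 - 10*b + 21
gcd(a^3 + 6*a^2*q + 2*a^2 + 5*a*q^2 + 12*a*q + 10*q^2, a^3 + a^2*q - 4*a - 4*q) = a^2 + a*q + 2*a + 2*q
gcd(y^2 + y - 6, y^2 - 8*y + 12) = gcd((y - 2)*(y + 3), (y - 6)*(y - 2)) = y - 2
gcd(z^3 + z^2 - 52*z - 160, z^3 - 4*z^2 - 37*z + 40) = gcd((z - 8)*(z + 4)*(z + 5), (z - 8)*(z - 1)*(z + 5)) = z^2 - 3*z - 40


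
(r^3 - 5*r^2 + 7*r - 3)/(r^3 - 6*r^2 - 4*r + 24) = (r^3 - 5*r^2 + 7*r - 3)/(r^3 - 6*r^2 - 4*r + 24)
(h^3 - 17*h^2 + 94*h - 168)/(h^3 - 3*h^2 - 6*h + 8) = (h^2 - 13*h + 42)/(h^2 + h - 2)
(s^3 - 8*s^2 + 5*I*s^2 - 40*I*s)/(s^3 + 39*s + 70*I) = s*(s - 8)/(s^2 - 5*I*s + 14)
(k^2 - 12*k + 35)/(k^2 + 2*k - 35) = (k - 7)/(k + 7)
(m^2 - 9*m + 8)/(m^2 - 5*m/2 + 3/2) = 2*(m - 8)/(2*m - 3)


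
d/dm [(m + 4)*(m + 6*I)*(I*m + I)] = 3*I*m^2 + m*(-12 + 10*I) - 30 + 4*I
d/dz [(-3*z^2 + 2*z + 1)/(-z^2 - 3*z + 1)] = (11*z^2 - 4*z + 5)/(z^4 + 6*z^3 + 7*z^2 - 6*z + 1)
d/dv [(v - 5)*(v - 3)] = 2*v - 8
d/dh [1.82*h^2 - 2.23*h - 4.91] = 3.64*h - 2.23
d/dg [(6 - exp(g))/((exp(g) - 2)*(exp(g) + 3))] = (exp(g) - 12)*exp(2*g)/(exp(4*g) + 2*exp(3*g) - 11*exp(2*g) - 12*exp(g) + 36)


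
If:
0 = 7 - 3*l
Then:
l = 7/3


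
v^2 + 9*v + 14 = (v + 2)*(v + 7)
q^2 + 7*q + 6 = (q + 1)*(q + 6)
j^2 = j^2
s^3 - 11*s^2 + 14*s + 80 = (s - 8)*(s - 5)*(s + 2)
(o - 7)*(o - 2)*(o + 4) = o^3 - 5*o^2 - 22*o + 56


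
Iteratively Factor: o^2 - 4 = (o + 2)*(o - 2)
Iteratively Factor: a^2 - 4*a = (a)*(a - 4)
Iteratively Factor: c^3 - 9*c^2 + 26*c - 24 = (c - 2)*(c^2 - 7*c + 12) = (c - 4)*(c - 2)*(c - 3)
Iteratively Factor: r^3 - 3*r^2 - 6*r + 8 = (r - 4)*(r^2 + r - 2) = (r - 4)*(r - 1)*(r + 2)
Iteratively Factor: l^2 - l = (l)*(l - 1)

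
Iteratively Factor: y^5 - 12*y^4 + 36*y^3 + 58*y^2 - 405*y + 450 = (y - 5)*(y^4 - 7*y^3 + y^2 + 63*y - 90) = (y - 5)*(y - 2)*(y^3 - 5*y^2 - 9*y + 45) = (y - 5)*(y - 3)*(y - 2)*(y^2 - 2*y - 15) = (y - 5)*(y - 3)*(y - 2)*(y + 3)*(y - 5)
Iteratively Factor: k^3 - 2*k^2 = (k - 2)*(k^2) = k*(k - 2)*(k)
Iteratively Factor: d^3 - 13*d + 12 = (d - 3)*(d^2 + 3*d - 4) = (d - 3)*(d - 1)*(d + 4)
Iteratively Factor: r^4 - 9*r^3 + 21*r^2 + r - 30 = (r - 2)*(r^3 - 7*r^2 + 7*r + 15) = (r - 3)*(r - 2)*(r^2 - 4*r - 5) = (r - 5)*(r - 3)*(r - 2)*(r + 1)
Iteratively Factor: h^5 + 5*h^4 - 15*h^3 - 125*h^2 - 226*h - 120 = (h + 2)*(h^4 + 3*h^3 - 21*h^2 - 83*h - 60) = (h + 2)*(h + 3)*(h^3 - 21*h - 20) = (h - 5)*(h + 2)*(h + 3)*(h^2 + 5*h + 4) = (h - 5)*(h + 2)*(h + 3)*(h + 4)*(h + 1)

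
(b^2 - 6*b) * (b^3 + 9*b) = b^5 - 6*b^4 + 9*b^3 - 54*b^2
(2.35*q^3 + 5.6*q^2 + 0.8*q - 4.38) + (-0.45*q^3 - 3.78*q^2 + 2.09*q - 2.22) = 1.9*q^3 + 1.82*q^2 + 2.89*q - 6.6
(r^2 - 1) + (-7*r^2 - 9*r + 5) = -6*r^2 - 9*r + 4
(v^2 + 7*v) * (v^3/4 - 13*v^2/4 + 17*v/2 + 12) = v^5/4 - 3*v^4/2 - 57*v^3/4 + 143*v^2/2 + 84*v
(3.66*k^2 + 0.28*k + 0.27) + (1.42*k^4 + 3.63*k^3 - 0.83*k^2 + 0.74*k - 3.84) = 1.42*k^4 + 3.63*k^3 + 2.83*k^2 + 1.02*k - 3.57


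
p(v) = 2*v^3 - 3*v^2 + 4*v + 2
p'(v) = 6*v^2 - 6*v + 4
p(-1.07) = -8.16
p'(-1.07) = 17.29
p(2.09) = 15.51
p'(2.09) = 17.67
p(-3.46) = -130.60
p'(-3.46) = 96.59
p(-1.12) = -9.05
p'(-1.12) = 18.25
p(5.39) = 249.59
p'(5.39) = 145.97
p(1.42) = 7.36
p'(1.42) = 7.58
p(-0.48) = -0.83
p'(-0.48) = 8.26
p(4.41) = 132.83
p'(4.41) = 94.23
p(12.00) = 3074.00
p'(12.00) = 796.00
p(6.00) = 350.00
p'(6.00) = 184.00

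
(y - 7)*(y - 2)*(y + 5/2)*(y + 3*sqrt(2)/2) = y^4 - 13*y^3/2 + 3*sqrt(2)*y^3/2 - 39*sqrt(2)*y^2/4 - 17*y^2/2 - 51*sqrt(2)*y/4 + 35*y + 105*sqrt(2)/2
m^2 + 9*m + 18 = (m + 3)*(m + 6)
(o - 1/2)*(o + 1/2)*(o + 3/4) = o^3 + 3*o^2/4 - o/4 - 3/16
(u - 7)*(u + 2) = u^2 - 5*u - 14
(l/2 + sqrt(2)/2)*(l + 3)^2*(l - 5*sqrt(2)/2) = l^4/2 - 3*sqrt(2)*l^3/4 + 3*l^3 - 9*sqrt(2)*l^2/2 + 2*l^2 - 15*l - 27*sqrt(2)*l/4 - 45/2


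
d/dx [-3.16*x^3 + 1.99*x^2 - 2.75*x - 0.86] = -9.48*x^2 + 3.98*x - 2.75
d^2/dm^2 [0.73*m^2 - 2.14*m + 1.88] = 1.46000000000000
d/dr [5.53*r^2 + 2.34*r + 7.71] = 11.06*r + 2.34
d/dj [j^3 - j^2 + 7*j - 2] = 3*j^2 - 2*j + 7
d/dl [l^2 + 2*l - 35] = 2*l + 2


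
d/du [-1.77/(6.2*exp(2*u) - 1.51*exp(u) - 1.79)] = (21.948*exp(u) - 2.6727)*exp(u)/(-6.2*exp(2*u) + 1.51*exp(u) + 1.79)^2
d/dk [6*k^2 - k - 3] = 12*k - 1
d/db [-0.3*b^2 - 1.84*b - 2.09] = -0.6*b - 1.84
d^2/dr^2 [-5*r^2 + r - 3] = -10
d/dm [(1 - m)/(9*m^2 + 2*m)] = (9*m^2 - 18*m - 2)/(m^2*(81*m^2 + 36*m + 4))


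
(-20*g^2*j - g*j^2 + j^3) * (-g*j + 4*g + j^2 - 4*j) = 20*g^3*j^2 - 80*g^3*j - 19*g^2*j^3 + 76*g^2*j^2 - 2*g*j^4 + 8*g*j^3 + j^5 - 4*j^4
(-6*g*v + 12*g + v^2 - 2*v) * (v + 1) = -6*g*v^2 + 6*g*v + 12*g + v^3 - v^2 - 2*v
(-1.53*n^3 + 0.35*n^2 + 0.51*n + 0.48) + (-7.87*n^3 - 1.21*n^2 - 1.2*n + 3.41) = -9.4*n^3 - 0.86*n^2 - 0.69*n + 3.89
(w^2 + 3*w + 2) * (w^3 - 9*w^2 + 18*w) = w^5 - 6*w^4 - 7*w^3 + 36*w^2 + 36*w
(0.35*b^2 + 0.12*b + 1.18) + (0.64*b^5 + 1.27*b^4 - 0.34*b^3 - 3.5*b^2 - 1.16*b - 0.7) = 0.64*b^5 + 1.27*b^4 - 0.34*b^3 - 3.15*b^2 - 1.04*b + 0.48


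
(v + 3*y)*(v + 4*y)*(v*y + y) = v^3*y + 7*v^2*y^2 + v^2*y + 12*v*y^3 + 7*v*y^2 + 12*y^3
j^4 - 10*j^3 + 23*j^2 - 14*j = j*(j - 7)*(j - 2)*(j - 1)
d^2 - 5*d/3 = d*(d - 5/3)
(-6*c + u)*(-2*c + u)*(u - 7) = 12*c^2*u - 84*c^2 - 8*c*u^2 + 56*c*u + u^3 - 7*u^2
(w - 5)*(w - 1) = w^2 - 6*w + 5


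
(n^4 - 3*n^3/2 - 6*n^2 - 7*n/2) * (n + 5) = n^5 + 7*n^4/2 - 27*n^3/2 - 67*n^2/2 - 35*n/2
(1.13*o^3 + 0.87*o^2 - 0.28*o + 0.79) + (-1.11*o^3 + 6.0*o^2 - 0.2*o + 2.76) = 0.0199999999999998*o^3 + 6.87*o^2 - 0.48*o + 3.55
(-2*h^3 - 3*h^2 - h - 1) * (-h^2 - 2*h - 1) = 2*h^5 + 7*h^4 + 9*h^3 + 6*h^2 + 3*h + 1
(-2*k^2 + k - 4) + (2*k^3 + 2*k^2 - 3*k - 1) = 2*k^3 - 2*k - 5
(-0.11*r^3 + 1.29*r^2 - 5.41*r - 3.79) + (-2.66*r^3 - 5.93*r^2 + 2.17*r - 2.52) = -2.77*r^3 - 4.64*r^2 - 3.24*r - 6.31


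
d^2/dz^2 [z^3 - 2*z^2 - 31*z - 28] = 6*z - 4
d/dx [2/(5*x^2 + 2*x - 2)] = 4*(-5*x - 1)/(5*x^2 + 2*x - 2)^2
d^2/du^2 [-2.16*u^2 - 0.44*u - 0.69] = -4.32000000000000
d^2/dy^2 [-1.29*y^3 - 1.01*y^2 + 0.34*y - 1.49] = -7.74*y - 2.02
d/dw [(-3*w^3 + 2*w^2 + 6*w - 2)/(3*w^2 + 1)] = (-9*w^4 - 27*w^2 + 16*w + 6)/(9*w^4 + 6*w^2 + 1)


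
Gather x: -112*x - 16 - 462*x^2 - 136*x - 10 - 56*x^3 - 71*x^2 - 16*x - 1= -56*x^3 - 533*x^2 - 264*x - 27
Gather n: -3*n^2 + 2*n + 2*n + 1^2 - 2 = -3*n^2 + 4*n - 1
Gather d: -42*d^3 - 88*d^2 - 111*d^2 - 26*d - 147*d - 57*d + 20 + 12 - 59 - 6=-42*d^3 - 199*d^2 - 230*d - 33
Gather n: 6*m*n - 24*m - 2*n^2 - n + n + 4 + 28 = 6*m*n - 24*m - 2*n^2 + 32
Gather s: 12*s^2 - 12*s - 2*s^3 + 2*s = -2*s^3 + 12*s^2 - 10*s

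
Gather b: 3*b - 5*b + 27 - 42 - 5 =-2*b - 20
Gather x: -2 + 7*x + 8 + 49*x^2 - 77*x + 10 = 49*x^2 - 70*x + 16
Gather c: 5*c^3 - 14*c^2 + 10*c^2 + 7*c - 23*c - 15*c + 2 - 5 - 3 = 5*c^3 - 4*c^2 - 31*c - 6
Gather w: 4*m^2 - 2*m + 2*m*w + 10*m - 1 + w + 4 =4*m^2 + 8*m + w*(2*m + 1) + 3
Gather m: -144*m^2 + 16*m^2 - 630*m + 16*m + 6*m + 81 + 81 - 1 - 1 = -128*m^2 - 608*m + 160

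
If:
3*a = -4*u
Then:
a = -4*u/3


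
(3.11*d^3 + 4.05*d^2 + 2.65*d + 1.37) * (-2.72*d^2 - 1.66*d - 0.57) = -8.4592*d^5 - 16.1786*d^4 - 15.7037*d^3 - 10.4339*d^2 - 3.7847*d - 0.7809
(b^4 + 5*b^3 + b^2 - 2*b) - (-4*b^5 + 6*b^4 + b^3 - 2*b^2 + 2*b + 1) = 4*b^5 - 5*b^4 + 4*b^3 + 3*b^2 - 4*b - 1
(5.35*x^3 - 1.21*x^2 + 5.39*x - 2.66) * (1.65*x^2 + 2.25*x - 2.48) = 8.8275*x^5 + 10.041*x^4 - 7.097*x^3 + 10.7393*x^2 - 19.3522*x + 6.5968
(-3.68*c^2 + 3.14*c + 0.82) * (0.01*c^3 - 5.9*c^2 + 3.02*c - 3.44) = -0.0368*c^5 + 21.7434*c^4 - 29.6314*c^3 + 17.304*c^2 - 8.3252*c - 2.8208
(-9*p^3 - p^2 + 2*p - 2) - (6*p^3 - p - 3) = -15*p^3 - p^2 + 3*p + 1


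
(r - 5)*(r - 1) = r^2 - 6*r + 5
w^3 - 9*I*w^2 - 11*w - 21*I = (w - 7*I)*(w - 3*I)*(w + I)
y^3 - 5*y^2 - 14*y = y*(y - 7)*(y + 2)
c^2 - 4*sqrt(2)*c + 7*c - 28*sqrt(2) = (c + 7)*(c - 4*sqrt(2))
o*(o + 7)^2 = o^3 + 14*o^2 + 49*o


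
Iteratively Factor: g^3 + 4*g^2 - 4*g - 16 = (g + 2)*(g^2 + 2*g - 8) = (g + 2)*(g + 4)*(g - 2)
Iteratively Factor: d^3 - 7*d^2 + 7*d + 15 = (d - 5)*(d^2 - 2*d - 3) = (d - 5)*(d + 1)*(d - 3)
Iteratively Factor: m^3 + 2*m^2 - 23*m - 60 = (m + 4)*(m^2 - 2*m - 15) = (m + 3)*(m + 4)*(m - 5)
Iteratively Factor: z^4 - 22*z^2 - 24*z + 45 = (z - 5)*(z^3 + 5*z^2 + 3*z - 9) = (z - 5)*(z - 1)*(z^2 + 6*z + 9) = (z - 5)*(z - 1)*(z + 3)*(z + 3)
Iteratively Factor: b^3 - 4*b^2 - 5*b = (b)*(b^2 - 4*b - 5) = b*(b + 1)*(b - 5)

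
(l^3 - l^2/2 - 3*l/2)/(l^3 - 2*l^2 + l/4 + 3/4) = 2*l*(l + 1)/(2*l^2 - l - 1)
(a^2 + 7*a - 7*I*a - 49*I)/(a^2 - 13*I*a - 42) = (a + 7)/(a - 6*I)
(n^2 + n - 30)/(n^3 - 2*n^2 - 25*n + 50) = (n + 6)/(n^2 + 3*n - 10)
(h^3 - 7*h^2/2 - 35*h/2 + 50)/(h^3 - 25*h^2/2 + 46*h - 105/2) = (h^2 - h - 20)/(h^2 - 10*h + 21)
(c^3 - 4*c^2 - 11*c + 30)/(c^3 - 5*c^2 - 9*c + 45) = (c - 2)/(c - 3)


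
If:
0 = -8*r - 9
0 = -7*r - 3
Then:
No Solution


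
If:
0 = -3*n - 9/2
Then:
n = -3/2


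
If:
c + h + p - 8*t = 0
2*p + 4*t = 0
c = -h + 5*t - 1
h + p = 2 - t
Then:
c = -19/5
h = 9/5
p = 2/5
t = -1/5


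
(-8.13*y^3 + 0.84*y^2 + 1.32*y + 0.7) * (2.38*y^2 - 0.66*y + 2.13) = -19.3494*y^5 + 7.365*y^4 - 14.7297*y^3 + 2.584*y^2 + 2.3496*y + 1.491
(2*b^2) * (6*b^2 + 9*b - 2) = 12*b^4 + 18*b^3 - 4*b^2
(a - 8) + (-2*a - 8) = -a - 16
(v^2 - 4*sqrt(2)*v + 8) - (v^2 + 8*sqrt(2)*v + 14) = -12*sqrt(2)*v - 6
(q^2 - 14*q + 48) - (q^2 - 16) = 64 - 14*q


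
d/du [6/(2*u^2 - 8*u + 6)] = 6*(2 - u)/(u^2 - 4*u + 3)^2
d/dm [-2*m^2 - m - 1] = -4*m - 1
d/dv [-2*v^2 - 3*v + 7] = -4*v - 3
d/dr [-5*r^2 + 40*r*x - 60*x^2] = -10*r + 40*x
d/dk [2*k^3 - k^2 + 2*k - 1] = 6*k^2 - 2*k + 2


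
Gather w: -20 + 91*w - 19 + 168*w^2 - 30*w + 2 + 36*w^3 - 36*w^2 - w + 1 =36*w^3 + 132*w^2 + 60*w - 36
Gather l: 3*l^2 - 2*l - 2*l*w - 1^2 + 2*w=3*l^2 + l*(-2*w - 2) + 2*w - 1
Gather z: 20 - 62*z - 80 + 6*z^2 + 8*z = 6*z^2 - 54*z - 60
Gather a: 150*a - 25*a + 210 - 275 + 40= 125*a - 25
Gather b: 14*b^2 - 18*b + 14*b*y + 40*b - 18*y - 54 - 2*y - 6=14*b^2 + b*(14*y + 22) - 20*y - 60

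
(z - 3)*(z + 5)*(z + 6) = z^3 + 8*z^2 - 3*z - 90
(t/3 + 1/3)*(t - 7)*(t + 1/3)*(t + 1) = t^4/3 - 14*t^3/9 - 44*t^2/9 - 34*t/9 - 7/9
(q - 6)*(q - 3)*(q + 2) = q^3 - 7*q^2 + 36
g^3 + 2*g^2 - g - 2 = (g - 1)*(g + 1)*(g + 2)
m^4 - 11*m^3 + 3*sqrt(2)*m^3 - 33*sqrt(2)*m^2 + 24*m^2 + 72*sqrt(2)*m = m*(m - 8)*(m - 3)*(m + 3*sqrt(2))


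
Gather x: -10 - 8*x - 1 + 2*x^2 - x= 2*x^2 - 9*x - 11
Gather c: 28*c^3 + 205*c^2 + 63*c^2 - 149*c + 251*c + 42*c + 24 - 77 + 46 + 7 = 28*c^3 + 268*c^2 + 144*c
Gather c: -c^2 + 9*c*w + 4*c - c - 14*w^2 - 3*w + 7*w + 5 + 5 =-c^2 + c*(9*w + 3) - 14*w^2 + 4*w + 10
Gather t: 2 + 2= 4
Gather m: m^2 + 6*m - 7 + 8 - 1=m^2 + 6*m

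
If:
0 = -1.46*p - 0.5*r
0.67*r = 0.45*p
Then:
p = 0.00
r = 0.00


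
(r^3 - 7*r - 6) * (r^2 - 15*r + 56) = r^5 - 15*r^4 + 49*r^3 + 99*r^2 - 302*r - 336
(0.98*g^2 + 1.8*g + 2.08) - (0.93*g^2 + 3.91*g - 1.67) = 0.0499999999999999*g^2 - 2.11*g + 3.75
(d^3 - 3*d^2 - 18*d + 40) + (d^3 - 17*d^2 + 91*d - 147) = 2*d^3 - 20*d^2 + 73*d - 107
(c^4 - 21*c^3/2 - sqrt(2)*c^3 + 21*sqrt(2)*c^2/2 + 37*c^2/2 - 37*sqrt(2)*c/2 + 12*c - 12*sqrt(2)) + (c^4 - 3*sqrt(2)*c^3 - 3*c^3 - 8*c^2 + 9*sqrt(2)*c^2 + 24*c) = 2*c^4 - 27*c^3/2 - 4*sqrt(2)*c^3 + 21*c^2/2 + 39*sqrt(2)*c^2/2 - 37*sqrt(2)*c/2 + 36*c - 12*sqrt(2)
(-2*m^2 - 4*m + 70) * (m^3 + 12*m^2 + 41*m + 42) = -2*m^5 - 28*m^4 - 60*m^3 + 592*m^2 + 2702*m + 2940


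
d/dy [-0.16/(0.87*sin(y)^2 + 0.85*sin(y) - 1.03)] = (0.2784*sin(y) + 0.136)*cos(y)/(0.87*sin(y)^2 + 0.85*sin(y) - 1.03)^2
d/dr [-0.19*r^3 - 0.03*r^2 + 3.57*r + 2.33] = -0.57*r^2 - 0.06*r + 3.57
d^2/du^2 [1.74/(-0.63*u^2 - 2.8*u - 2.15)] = (1.381212*u^2 + 6.13872*u - 1.74*(1.26*u + 2.8)*(2.52*u + 5.6) + 4.71366)/(0.63*u^2 + 2.8*u + 2.15)^3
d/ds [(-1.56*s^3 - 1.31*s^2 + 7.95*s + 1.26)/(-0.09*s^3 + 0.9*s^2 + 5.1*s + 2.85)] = (-5.55111512312578e-17*s^5 - 1.5219*s^4 - 14.481*s^3 - 26.8338*s^2 - 9.735*s + 16.2315)/(0.0081*s^6 - 0.162*s^5 - 0.108*s^4 + 8.667*s^3 + 31.14*s^2 + 29.07*s + 8.1225)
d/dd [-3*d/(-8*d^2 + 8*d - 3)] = 3*(3 - 8*d^2)/(64*d^4 - 128*d^3 + 112*d^2 - 48*d + 9)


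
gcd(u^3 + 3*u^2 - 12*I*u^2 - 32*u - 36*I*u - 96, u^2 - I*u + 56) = u - 8*I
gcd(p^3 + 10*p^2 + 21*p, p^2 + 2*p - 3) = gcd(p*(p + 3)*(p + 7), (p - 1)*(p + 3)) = p + 3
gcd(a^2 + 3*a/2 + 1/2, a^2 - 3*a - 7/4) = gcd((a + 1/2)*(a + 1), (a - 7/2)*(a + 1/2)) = a + 1/2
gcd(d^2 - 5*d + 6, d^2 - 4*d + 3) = d - 3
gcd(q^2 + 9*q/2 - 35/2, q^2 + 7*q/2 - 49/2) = q + 7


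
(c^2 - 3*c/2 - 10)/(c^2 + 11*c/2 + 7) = (2*c^2 - 3*c - 20)/(2*c^2 + 11*c + 14)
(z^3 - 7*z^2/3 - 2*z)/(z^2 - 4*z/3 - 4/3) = z*(z - 3)/(z - 2)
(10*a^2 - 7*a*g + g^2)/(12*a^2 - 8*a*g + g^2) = (5*a - g)/(6*a - g)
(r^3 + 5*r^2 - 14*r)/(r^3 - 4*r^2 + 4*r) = (r + 7)/(r - 2)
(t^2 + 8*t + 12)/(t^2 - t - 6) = (t + 6)/(t - 3)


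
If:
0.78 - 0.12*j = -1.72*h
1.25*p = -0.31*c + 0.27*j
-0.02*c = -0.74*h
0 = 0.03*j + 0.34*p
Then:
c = 15.20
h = 0.41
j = 12.39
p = -1.09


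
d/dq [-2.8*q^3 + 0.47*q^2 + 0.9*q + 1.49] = -8.4*q^2 + 0.94*q + 0.9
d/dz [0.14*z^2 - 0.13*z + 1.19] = 0.28*z - 0.13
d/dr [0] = 0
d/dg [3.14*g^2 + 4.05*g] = 6.28*g + 4.05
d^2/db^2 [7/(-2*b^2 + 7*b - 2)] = 14*(4*b^2 - 14*b - (4*b - 7)^2 + 4)/(2*b^2 - 7*b + 2)^3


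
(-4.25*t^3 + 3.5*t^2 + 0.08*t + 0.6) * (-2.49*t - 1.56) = 10.5825*t^4 - 2.085*t^3 - 5.6592*t^2 - 1.6188*t - 0.936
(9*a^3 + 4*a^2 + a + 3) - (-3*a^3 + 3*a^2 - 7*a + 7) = 12*a^3 + a^2 + 8*a - 4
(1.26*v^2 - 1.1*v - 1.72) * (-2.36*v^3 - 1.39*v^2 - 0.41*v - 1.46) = -2.9736*v^5 + 0.8446*v^4 + 5.0716*v^3 + 1.0022*v^2 + 2.3112*v + 2.5112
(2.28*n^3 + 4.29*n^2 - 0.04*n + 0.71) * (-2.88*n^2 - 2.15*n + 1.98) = -6.5664*n^5 - 17.2572*n^4 - 4.5939*n^3 + 6.5354*n^2 - 1.6057*n + 1.4058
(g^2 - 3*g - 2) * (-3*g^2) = -3*g^4 + 9*g^3 + 6*g^2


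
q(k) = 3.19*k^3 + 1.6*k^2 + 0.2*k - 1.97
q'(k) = 9.57*k^2 + 3.2*k + 0.2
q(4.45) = 311.71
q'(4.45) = 203.95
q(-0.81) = -2.78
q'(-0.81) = 3.89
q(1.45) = 11.41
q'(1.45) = 24.96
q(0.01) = -1.97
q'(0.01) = 0.23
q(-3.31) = -100.79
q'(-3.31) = 94.46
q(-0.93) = -3.34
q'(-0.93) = 5.50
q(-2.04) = -22.80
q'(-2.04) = 33.50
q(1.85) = 24.07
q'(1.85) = 38.87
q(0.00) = -1.97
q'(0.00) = 0.20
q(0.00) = -1.97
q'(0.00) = 0.20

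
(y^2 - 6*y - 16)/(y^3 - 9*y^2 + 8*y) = (y + 2)/(y*(y - 1))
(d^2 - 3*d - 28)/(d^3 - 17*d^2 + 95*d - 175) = (d + 4)/(d^2 - 10*d + 25)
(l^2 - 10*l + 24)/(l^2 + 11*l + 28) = (l^2 - 10*l + 24)/(l^2 + 11*l + 28)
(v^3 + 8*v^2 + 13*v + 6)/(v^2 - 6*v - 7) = (v^2 + 7*v + 6)/(v - 7)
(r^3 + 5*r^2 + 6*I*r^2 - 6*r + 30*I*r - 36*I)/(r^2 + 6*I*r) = r + 5 - 6/r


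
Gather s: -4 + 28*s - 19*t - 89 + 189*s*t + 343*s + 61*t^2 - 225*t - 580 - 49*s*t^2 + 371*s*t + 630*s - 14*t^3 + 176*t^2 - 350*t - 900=s*(-49*t^2 + 560*t + 1001) - 14*t^3 + 237*t^2 - 594*t - 1573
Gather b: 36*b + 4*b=40*b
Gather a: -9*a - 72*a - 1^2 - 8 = -81*a - 9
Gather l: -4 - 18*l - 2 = -18*l - 6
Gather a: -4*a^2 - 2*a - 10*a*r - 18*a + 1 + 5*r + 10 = -4*a^2 + a*(-10*r - 20) + 5*r + 11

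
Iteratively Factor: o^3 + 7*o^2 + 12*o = (o + 3)*(o^2 + 4*o) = (o + 3)*(o + 4)*(o)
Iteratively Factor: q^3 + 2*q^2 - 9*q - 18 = (q - 3)*(q^2 + 5*q + 6) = (q - 3)*(q + 3)*(q + 2)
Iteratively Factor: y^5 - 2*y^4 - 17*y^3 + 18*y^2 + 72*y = (y + 3)*(y^4 - 5*y^3 - 2*y^2 + 24*y) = (y + 2)*(y + 3)*(y^3 - 7*y^2 + 12*y) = y*(y + 2)*(y + 3)*(y^2 - 7*y + 12) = y*(y - 3)*(y + 2)*(y + 3)*(y - 4)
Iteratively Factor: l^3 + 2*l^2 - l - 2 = (l + 1)*(l^2 + l - 2) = (l - 1)*(l + 1)*(l + 2)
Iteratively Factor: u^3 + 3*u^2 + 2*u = (u)*(u^2 + 3*u + 2) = u*(u + 2)*(u + 1)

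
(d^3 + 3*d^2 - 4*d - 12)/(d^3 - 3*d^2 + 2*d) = (d^2 + 5*d + 6)/(d*(d - 1))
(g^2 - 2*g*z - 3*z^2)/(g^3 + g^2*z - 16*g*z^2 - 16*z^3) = (-g + 3*z)/(-g^2 + 16*z^2)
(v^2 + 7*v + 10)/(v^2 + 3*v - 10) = (v + 2)/(v - 2)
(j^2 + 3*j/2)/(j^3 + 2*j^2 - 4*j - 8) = j*(2*j + 3)/(2*(j^3 + 2*j^2 - 4*j - 8))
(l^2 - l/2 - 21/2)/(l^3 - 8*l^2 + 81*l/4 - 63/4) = 2*(l + 3)/(2*l^2 - 9*l + 9)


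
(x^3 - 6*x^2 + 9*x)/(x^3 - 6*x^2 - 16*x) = (-x^2 + 6*x - 9)/(-x^2 + 6*x + 16)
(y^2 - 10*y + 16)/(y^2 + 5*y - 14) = (y - 8)/(y + 7)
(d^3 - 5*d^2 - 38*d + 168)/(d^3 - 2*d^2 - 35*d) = (d^2 + 2*d - 24)/(d*(d + 5))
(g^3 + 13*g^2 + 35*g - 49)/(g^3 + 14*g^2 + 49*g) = (g - 1)/g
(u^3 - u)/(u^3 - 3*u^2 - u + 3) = u/(u - 3)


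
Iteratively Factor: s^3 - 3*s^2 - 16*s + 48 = (s - 4)*(s^2 + s - 12) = (s - 4)*(s + 4)*(s - 3)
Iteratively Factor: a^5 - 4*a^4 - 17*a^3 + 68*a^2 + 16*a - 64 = (a - 1)*(a^4 - 3*a^3 - 20*a^2 + 48*a + 64) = (a - 1)*(a + 1)*(a^3 - 4*a^2 - 16*a + 64) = (a - 1)*(a + 1)*(a + 4)*(a^2 - 8*a + 16) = (a - 4)*(a - 1)*(a + 1)*(a + 4)*(a - 4)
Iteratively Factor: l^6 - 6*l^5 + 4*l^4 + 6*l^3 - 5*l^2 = (l - 1)*(l^5 - 5*l^4 - l^3 + 5*l^2) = l*(l - 1)*(l^4 - 5*l^3 - l^2 + 5*l) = l^2*(l - 1)*(l^3 - 5*l^2 - l + 5) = l^2*(l - 1)*(l + 1)*(l^2 - 6*l + 5) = l^2*(l - 1)^2*(l + 1)*(l - 5)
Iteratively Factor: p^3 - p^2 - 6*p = (p - 3)*(p^2 + 2*p) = (p - 3)*(p + 2)*(p)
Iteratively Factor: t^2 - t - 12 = (t - 4)*(t + 3)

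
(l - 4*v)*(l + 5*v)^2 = l^3 + 6*l^2*v - 15*l*v^2 - 100*v^3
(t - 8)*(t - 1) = t^2 - 9*t + 8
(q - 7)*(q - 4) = q^2 - 11*q + 28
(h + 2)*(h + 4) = h^2 + 6*h + 8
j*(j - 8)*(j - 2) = j^3 - 10*j^2 + 16*j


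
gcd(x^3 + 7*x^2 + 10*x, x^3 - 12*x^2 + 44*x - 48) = 1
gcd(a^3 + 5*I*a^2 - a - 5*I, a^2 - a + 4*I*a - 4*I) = a - 1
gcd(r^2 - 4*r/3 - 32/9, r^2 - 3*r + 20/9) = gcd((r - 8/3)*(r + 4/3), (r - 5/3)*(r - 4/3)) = 1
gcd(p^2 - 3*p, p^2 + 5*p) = p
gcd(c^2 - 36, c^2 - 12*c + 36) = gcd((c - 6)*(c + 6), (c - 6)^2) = c - 6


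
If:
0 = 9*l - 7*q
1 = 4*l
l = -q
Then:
No Solution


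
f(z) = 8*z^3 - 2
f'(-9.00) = 1944.00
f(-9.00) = -5834.00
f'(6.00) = 864.00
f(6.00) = 1726.00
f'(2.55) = 156.06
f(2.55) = 130.65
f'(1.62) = 62.99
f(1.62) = 32.01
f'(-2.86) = 196.31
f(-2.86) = -189.15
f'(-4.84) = 562.21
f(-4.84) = -909.04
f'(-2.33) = 130.29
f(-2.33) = -103.19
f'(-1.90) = 86.64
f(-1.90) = -56.87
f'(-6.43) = 992.28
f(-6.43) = -2128.78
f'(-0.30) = 2.16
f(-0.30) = -2.22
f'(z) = 24*z^2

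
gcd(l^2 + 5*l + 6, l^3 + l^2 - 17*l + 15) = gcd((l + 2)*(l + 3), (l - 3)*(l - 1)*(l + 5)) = 1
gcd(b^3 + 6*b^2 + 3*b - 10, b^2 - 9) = 1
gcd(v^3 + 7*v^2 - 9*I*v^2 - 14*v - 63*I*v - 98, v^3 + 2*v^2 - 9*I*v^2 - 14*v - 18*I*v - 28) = v^2 - 9*I*v - 14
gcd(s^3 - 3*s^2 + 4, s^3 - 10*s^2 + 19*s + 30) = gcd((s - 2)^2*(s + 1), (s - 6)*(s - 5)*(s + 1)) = s + 1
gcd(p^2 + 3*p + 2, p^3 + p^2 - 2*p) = p + 2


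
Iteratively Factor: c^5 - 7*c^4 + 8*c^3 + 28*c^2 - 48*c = (c)*(c^4 - 7*c^3 + 8*c^2 + 28*c - 48) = c*(c + 2)*(c^3 - 9*c^2 + 26*c - 24) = c*(c - 3)*(c + 2)*(c^2 - 6*c + 8) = c*(c - 3)*(c - 2)*(c + 2)*(c - 4)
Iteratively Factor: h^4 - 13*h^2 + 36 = (h + 2)*(h^3 - 2*h^2 - 9*h + 18) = (h - 3)*(h + 2)*(h^2 + h - 6) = (h - 3)*(h - 2)*(h + 2)*(h + 3)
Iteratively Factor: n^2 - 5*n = (n - 5)*(n)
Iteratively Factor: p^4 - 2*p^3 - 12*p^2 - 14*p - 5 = (p - 5)*(p^3 + 3*p^2 + 3*p + 1) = (p - 5)*(p + 1)*(p^2 + 2*p + 1) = (p - 5)*(p + 1)^2*(p + 1)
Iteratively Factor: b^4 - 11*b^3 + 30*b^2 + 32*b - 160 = (b - 4)*(b^3 - 7*b^2 + 2*b + 40) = (b - 4)*(b + 2)*(b^2 - 9*b + 20) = (b - 5)*(b - 4)*(b + 2)*(b - 4)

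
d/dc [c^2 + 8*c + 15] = 2*c + 8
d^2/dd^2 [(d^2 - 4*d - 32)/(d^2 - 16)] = -8/(d^3 - 12*d^2 + 48*d - 64)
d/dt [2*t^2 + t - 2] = 4*t + 1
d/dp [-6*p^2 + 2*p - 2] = 2 - 12*p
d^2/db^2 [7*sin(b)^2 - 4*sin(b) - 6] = 4*sin(b) + 14*cos(2*b)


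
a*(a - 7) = a^2 - 7*a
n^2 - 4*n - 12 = (n - 6)*(n + 2)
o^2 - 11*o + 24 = (o - 8)*(o - 3)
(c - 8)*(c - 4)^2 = c^3 - 16*c^2 + 80*c - 128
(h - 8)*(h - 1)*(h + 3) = h^3 - 6*h^2 - 19*h + 24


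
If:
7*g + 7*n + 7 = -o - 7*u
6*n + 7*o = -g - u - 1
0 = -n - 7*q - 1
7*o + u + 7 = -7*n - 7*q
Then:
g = 5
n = -48*u/43 - 288/43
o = 35*u/43 + 210/43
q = 48*u/301 + 35/43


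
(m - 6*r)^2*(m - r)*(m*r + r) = m^4*r - 13*m^3*r^2 + m^3*r + 48*m^2*r^3 - 13*m^2*r^2 - 36*m*r^4 + 48*m*r^3 - 36*r^4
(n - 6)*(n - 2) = n^2 - 8*n + 12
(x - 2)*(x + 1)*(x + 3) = x^3 + 2*x^2 - 5*x - 6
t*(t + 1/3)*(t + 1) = t^3 + 4*t^2/3 + t/3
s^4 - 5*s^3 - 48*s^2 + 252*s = s*(s - 6)^2*(s + 7)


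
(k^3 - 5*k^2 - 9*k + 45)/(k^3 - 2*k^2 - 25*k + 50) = (k^2 - 9)/(k^2 + 3*k - 10)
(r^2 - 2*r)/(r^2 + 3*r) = (r - 2)/(r + 3)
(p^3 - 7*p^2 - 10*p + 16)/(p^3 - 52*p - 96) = (p - 1)/(p + 6)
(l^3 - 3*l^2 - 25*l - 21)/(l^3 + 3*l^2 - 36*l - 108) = (l^2 - 6*l - 7)/(l^2 - 36)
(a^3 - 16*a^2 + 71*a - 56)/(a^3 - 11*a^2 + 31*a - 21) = (a - 8)/(a - 3)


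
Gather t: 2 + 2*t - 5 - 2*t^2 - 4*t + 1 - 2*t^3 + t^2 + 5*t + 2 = -2*t^3 - t^2 + 3*t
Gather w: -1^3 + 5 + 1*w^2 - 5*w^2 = 4 - 4*w^2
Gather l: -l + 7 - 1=6 - l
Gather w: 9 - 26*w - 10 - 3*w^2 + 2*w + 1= -3*w^2 - 24*w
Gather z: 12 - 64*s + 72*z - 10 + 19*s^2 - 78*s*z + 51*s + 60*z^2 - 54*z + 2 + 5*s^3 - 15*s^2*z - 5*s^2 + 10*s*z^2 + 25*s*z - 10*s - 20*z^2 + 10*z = 5*s^3 + 14*s^2 - 23*s + z^2*(10*s + 40) + z*(-15*s^2 - 53*s + 28) + 4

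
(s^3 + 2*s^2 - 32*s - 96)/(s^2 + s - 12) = (s^2 - 2*s - 24)/(s - 3)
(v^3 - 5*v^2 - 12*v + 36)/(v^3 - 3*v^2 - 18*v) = (v - 2)/v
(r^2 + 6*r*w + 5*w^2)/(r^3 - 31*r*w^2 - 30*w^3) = 1/(r - 6*w)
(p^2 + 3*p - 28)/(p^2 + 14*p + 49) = (p - 4)/(p + 7)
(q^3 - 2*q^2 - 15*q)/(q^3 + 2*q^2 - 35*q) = (q + 3)/(q + 7)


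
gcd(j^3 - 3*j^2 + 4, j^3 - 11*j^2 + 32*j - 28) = j^2 - 4*j + 4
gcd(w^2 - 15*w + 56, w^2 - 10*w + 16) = w - 8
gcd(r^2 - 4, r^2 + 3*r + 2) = r + 2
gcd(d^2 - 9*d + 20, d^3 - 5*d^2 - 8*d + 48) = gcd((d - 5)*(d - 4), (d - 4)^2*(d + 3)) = d - 4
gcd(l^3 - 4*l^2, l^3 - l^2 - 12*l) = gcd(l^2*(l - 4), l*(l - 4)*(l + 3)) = l^2 - 4*l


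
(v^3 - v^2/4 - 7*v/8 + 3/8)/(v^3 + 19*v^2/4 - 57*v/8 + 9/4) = (v + 1)/(v + 6)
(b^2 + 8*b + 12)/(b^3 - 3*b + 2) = (b + 6)/(b^2 - 2*b + 1)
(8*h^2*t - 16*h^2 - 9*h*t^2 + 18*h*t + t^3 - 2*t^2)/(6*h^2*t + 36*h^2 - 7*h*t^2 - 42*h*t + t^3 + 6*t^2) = (-8*h*t + 16*h + t^2 - 2*t)/(-6*h*t - 36*h + t^2 + 6*t)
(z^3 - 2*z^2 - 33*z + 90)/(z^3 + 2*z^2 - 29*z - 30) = (z - 3)/(z + 1)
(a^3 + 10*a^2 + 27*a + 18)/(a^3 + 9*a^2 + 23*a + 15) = (a + 6)/(a + 5)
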